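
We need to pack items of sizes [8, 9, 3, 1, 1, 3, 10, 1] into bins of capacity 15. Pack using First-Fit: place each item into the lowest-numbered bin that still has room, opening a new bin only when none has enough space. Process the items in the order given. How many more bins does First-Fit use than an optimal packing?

0

First-Fit: [8,3,1,1,1] [9,3] [10] → 3 bins.
Total size 36; any packing needs at least ⌈36/15⌉ = 3 bins.
So 3 is already optimal.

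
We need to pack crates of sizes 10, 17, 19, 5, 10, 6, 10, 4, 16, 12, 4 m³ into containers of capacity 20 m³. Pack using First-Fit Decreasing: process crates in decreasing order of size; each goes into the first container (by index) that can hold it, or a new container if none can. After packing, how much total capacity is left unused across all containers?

7

Sorted descending: 19, 17, 16, 12, 10, 10, 10, 6, 5, 4, 4.
Put 19 m³ in container 1; 1 m³ remain.
Put 17 m³ in container 2; 3 m³ remain.
Put 16 m³ in container 3; 4 m³ remain.
Put 12 m³ in container 4; 8 m³ remain.
Put 10 m³ in container 5; 10 m³ remain.
Put 10 m³ in container 5; 0 m³ remain.
Put 10 m³ in container 6; 10 m³ remain.
Put 6 m³ in container 4; 2 m³ remain.
Put 5 m³ in container 6; 5 m³ remain.
Put 4 m³ in container 3; 0 m³ remain.
Put 4 m³ in container 6; 1 m³ remain.
6 containers × 20 m³ = 120 m³; used 113 m³; unused 7 m³.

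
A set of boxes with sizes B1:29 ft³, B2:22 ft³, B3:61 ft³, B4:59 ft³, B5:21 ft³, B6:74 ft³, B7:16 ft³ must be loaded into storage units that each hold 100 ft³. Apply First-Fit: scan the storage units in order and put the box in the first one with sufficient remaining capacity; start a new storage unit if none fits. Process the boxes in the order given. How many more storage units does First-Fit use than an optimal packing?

1

First-Fit: [29,22,21,16] [61] [59] [74] → 4 storage units.
Total size 282 ft³; any packing needs at least ⌈282/100⌉ = 3 storage units.
An optimal packing achieves that bound: [74,22] [61,29] [59,21,16] → 3 storage units.
Excess: 4 − 3 = 1.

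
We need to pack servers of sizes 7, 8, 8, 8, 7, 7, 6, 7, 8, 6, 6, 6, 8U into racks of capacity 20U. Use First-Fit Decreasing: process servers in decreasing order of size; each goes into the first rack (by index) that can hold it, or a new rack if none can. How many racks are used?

Sorted descending: 8, 8, 8, 8, 8, 7, 7, 7, 7, 6, 6, 6, 6.
rack 1: place 8U, 12U left
rack 1: place 8U, 4U left
rack 2: place 8U, 12U left
rack 2: place 8U, 4U left
rack 3: place 8U, 12U left
rack 3: place 7U, 5U left
rack 4: place 7U, 13U left
rack 4: place 7U, 6U left
rack 5: place 7U, 13U left
rack 4: place 6U, 0U left
rack 5: place 6U, 7U left
rack 5: place 6U, 1U left
rack 6: place 6U, 14U left

6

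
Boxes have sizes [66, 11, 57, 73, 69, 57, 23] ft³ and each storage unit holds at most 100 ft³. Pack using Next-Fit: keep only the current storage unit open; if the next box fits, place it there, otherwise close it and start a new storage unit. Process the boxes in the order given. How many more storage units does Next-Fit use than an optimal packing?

Next-Fit: [66,11] [57] [73] [69] [57,23] → 5 storage units.
5 boxes exceed 50 ft³ (half the capacity), and no two of those can share a storage unit, so at least 5 storage units are needed.
So 5 is already optimal.

0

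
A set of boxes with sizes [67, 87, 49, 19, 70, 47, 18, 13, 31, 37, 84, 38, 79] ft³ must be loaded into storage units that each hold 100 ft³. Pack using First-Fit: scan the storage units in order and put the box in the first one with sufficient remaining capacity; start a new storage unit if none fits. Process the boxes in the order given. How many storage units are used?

8

67 ft³ → storage unit 1 (remaining 33 ft³)
87 ft³ → storage unit 2 (remaining 13 ft³)
49 ft³ → storage unit 3 (remaining 51 ft³)
19 ft³ → storage unit 1 (remaining 14 ft³)
70 ft³ → storage unit 4 (remaining 30 ft³)
47 ft³ → storage unit 3 (remaining 4 ft³)
18 ft³ → storage unit 4 (remaining 12 ft³)
13 ft³ → storage unit 1 (remaining 1 ft³)
31 ft³ → storage unit 5 (remaining 69 ft³)
37 ft³ → storage unit 5 (remaining 32 ft³)
84 ft³ → storage unit 6 (remaining 16 ft³)
38 ft³ → storage unit 7 (remaining 62 ft³)
79 ft³ → storage unit 8 (remaining 21 ft³)
Final storage units: [67,19,13] [87] [49,47] [70,18] [31,37] [84] [38] [79].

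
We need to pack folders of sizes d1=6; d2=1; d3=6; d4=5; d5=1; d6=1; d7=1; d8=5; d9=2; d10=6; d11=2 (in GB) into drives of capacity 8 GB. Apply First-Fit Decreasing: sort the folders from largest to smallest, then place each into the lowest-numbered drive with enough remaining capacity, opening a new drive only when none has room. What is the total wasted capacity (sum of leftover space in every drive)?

Sorted descending: 6, 6, 6, 5, 5, 2, 2, 1, 1, 1, 1.
Put 6 GB in drive 1; 2 GB remain.
Put 6 GB in drive 2; 2 GB remain.
Put 6 GB in drive 3; 2 GB remain.
Put 5 GB in drive 4; 3 GB remain.
Put 5 GB in drive 5; 3 GB remain.
Put 2 GB in drive 1; 0 GB remain.
Put 2 GB in drive 2; 0 GB remain.
Put 1 GB in drive 3; 1 GB remain.
Put 1 GB in drive 3; 0 GB remain.
Put 1 GB in drive 4; 2 GB remain.
Put 1 GB in drive 4; 1 GB remain.
5 drives × 8 GB = 40 GB; used 36 GB; unused 4 GB.

4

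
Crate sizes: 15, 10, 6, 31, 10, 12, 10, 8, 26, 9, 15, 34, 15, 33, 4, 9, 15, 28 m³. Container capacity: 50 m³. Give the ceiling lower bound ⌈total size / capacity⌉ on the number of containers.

6

Total size = 15 + 10 + 6 + 31 + 10 + 12 + 10 + 8 + 26 + 9 + 15 + 34 + 15 + 33 + 4 + 9 + 15 + 28 = 290 m³.
⌈290 / 50⌉ = 6.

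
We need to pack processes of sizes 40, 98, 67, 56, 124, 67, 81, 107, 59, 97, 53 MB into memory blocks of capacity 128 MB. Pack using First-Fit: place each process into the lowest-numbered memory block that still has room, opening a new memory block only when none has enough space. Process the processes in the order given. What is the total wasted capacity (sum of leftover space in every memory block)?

175

40 MB → memory block 1 (remaining 88 MB)
98 MB → memory block 2 (remaining 30 MB)
67 MB → memory block 1 (remaining 21 MB)
56 MB → memory block 3 (remaining 72 MB)
124 MB → memory block 4 (remaining 4 MB)
67 MB → memory block 3 (remaining 5 MB)
81 MB → memory block 5 (remaining 47 MB)
107 MB → memory block 6 (remaining 21 MB)
59 MB → memory block 7 (remaining 69 MB)
97 MB → memory block 8 (remaining 31 MB)
53 MB → memory block 7 (remaining 16 MB)
8 memory blocks × 128 MB = 1024 MB; used 849 MB; unused 175 MB.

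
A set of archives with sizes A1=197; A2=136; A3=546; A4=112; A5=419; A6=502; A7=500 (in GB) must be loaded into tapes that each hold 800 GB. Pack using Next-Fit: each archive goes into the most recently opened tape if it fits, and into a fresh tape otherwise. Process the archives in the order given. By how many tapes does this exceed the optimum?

1

Next-Fit: [197,136] [546,112] [419] [502] [500] → 5 tapes.
Total size 2412 GB; any packing needs at least ⌈2412/800⌉ = 4 tapes.
An optimal packing achieves that bound: [546,197] [502,136,112] [500] [419] → 4 tapes.
Excess: 5 − 4 = 1.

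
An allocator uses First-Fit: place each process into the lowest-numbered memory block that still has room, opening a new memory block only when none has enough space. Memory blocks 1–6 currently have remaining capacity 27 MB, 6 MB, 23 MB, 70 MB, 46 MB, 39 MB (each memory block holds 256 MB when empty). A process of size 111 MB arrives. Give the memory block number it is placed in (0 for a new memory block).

No memory block has ≥ 111 MB free, so a new memory block is opened.

0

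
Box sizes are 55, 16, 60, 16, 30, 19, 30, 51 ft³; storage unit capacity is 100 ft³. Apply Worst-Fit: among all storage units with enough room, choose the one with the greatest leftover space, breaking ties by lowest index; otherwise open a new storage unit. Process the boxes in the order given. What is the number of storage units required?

Put 55 ft³ in storage unit 1; 45 ft³ remain.
Put 16 ft³ in storage unit 1; 29 ft³ remain.
Put 60 ft³ in storage unit 2; 40 ft³ remain.
Put 16 ft³ in storage unit 2; 24 ft³ remain.
Put 30 ft³ in storage unit 3; 70 ft³ remain.
Put 19 ft³ in storage unit 3; 51 ft³ remain.
Put 30 ft³ in storage unit 3; 21 ft³ remain.
Put 51 ft³ in storage unit 4; 49 ft³ remain.
Final storage units: [55,16] [60,16] [30,19,30] [51].

4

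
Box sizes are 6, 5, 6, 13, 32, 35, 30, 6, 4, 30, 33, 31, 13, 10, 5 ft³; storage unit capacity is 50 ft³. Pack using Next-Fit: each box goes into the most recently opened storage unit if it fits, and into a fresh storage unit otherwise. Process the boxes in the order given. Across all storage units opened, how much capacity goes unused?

141

6 ft³ → storage unit 1 (remaining 44 ft³)
5 ft³ → storage unit 1 (remaining 39 ft³)
6 ft³ → storage unit 1 (remaining 33 ft³)
13 ft³ → storage unit 1 (remaining 20 ft³)
32 ft³ → storage unit 2 (remaining 18 ft³)
35 ft³ → storage unit 3 (remaining 15 ft³)
30 ft³ → storage unit 4 (remaining 20 ft³)
6 ft³ → storage unit 4 (remaining 14 ft³)
4 ft³ → storage unit 4 (remaining 10 ft³)
30 ft³ → storage unit 5 (remaining 20 ft³)
33 ft³ → storage unit 6 (remaining 17 ft³)
31 ft³ → storage unit 7 (remaining 19 ft³)
13 ft³ → storage unit 7 (remaining 6 ft³)
10 ft³ → storage unit 8 (remaining 40 ft³)
5 ft³ → storage unit 8 (remaining 35 ft³)
8 storage units × 50 ft³ = 400 ft³; used 259 ft³; unused 141 ft³.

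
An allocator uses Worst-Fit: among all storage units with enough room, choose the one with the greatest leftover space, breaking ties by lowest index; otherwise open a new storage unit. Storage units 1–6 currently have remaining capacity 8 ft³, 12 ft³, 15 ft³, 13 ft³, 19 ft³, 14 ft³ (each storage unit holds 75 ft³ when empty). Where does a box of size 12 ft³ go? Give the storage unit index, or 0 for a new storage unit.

5

Storage units with room: storage unit 2 (12 ft³), storage unit 3 (15 ft³), storage unit 4 (13 ft³), storage unit 5 (19 ft³), storage unit 6 (14 ft³).
Most room is storage unit 5 with 19 ft³ free.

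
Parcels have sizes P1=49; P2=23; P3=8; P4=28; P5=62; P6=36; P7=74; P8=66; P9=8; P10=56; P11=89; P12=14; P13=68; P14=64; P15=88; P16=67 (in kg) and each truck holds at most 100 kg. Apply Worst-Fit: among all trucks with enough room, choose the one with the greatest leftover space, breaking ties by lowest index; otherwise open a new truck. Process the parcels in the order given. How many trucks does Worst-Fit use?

10

P1 (49 kg) → truck 1 (remaining 51 kg)
P2 (23 kg) → truck 1 (remaining 28 kg)
P3 (8 kg) → truck 1 (remaining 20 kg)
P4 (28 kg) → truck 2 (remaining 72 kg)
P5 (62 kg) → truck 2 (remaining 10 kg)
P6 (36 kg) → truck 3 (remaining 64 kg)
P7 (74 kg) → truck 4 (remaining 26 kg)
P8 (66 kg) → truck 5 (remaining 34 kg)
P9 (8 kg) → truck 3 (remaining 56 kg)
P10 (56 kg) → truck 3 (remaining 0 kg)
P11 (89 kg) → truck 6 (remaining 11 kg)
P12 (14 kg) → truck 5 (remaining 20 kg)
P13 (68 kg) → truck 7 (remaining 32 kg)
P14 (64 kg) → truck 8 (remaining 36 kg)
P15 (88 kg) → truck 9 (remaining 12 kg)
P16 (67 kg) → truck 10 (remaining 33 kg)
Final trucks: [49,23,8] [28,62] [36,8,56] [74] [66,14] [89] [68] [64] [88] [67].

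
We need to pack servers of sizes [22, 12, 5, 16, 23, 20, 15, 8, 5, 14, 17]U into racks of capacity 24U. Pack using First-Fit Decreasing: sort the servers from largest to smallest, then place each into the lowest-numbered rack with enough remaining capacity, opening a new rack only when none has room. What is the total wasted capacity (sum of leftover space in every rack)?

Sorted descending: 23, 22, 20, 17, 16, 15, 14, 12, 8, 5, 5.
rack 1: place 23U, 1U left
rack 2: place 22U, 2U left
rack 3: place 20U, 4U left
rack 4: place 17U, 7U left
rack 5: place 16U, 8U left
rack 6: place 15U, 9U left
rack 7: place 14U, 10U left
rack 8: place 12U, 12U left
rack 5: place 8U, 0U left
rack 4: place 5U, 2U left
rack 6: place 5U, 4U left
8 racks × 24U = 192U; used 157U; unused 35U.

35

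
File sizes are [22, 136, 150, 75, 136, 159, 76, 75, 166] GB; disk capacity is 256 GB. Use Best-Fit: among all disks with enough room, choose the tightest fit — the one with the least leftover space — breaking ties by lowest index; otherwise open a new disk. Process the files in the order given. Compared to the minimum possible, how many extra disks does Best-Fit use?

Best-Fit: [22,136,75] [150,75] [136] [159,76] [166] → 5 disks.
5 files exceed 128 GB (half the capacity), and no two of those can share a disk, so at least 5 disks are needed.
So 5 is already optimal.

0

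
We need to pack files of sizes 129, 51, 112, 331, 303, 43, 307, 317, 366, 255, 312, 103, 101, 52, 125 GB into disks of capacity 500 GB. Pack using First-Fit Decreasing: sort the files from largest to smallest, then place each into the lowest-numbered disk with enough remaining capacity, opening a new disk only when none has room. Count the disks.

Sorted descending: 366, 331, 317, 312, 307, 303, 255, 129, 125, 112, 103, 101, 52, 51, 43.
Put 366 GB in disk 1; 134 GB remain.
Put 331 GB in disk 2; 169 GB remain.
Put 317 GB in disk 3; 183 GB remain.
Put 312 GB in disk 4; 188 GB remain.
Put 307 GB in disk 5; 193 GB remain.
Put 303 GB in disk 6; 197 GB remain.
Put 255 GB in disk 7; 245 GB remain.
Put 129 GB in disk 1; 5 GB remain.
Put 125 GB in disk 2; 44 GB remain.
Put 112 GB in disk 3; 71 GB remain.
Put 103 GB in disk 4; 85 GB remain.
Put 101 GB in disk 5; 92 GB remain.
Put 52 GB in disk 3; 19 GB remain.
Put 51 GB in disk 4; 34 GB remain.
Put 43 GB in disk 2; 1 GB remain.
Final disks: [366,129] [331,125,43] [317,112,52] [312,103,51] [307,101] [303] [255].

7 disks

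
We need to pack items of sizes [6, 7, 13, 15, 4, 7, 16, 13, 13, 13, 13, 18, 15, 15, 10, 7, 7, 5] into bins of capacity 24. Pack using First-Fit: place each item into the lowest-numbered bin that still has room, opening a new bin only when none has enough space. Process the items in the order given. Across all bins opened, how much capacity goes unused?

67

bin 1: place 6, 18 left
bin 1: place 7, 11 left
bin 2: place 13, 11 left
bin 3: place 15, 9 left
bin 1: place 4, 7 left
bin 1: place 7, 0 left
bin 4: place 16, 8 left
bin 5: place 13, 11 left
bin 6: place 13, 11 left
bin 7: place 13, 11 left
bin 8: place 13, 11 left
bin 9: place 18, 6 left
bin 10: place 15, 9 left
bin 11: place 15, 9 left
bin 2: place 10, 1 left
bin 3: place 7, 2 left
bin 4: place 7, 1 left
bin 5: place 5, 6 left
11 bins × 24 = 264; used 197; unused 67.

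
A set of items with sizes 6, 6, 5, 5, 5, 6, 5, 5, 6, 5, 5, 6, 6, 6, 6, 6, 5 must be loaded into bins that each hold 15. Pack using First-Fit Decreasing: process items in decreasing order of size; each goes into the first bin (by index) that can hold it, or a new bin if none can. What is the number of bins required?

Sorted descending: 6, 6, 6, 6, 6, 6, 6, 6, 6, 5, 5, 5, 5, 5, 5, 5, 5.
bin 1: place 6, 9 left
bin 1: place 6, 3 left
bin 2: place 6, 9 left
bin 2: place 6, 3 left
bin 3: place 6, 9 left
bin 3: place 6, 3 left
bin 4: place 6, 9 left
bin 4: place 6, 3 left
bin 5: place 6, 9 left
bin 5: place 5, 4 left
bin 6: place 5, 10 left
bin 6: place 5, 5 left
bin 6: place 5, 0 left
bin 7: place 5, 10 left
bin 7: place 5, 5 left
bin 7: place 5, 0 left
bin 8: place 5, 10 left
Final bins: [6,6] [6,6] [6,6] [6,6] [6,5] [5,5,5] [5,5,5] [5].

8 bins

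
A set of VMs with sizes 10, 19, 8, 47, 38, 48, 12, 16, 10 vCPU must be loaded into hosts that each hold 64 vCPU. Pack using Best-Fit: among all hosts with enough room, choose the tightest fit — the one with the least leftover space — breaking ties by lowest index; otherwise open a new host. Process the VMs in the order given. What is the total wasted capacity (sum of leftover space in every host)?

48

Put 10 vCPU in host 1; 54 vCPU remain.
Put 19 vCPU in host 1; 35 vCPU remain.
Put 8 vCPU in host 1; 27 vCPU remain.
Put 47 vCPU in host 2; 17 vCPU remain.
Put 38 vCPU in host 3; 26 vCPU remain.
Put 48 vCPU in host 4; 16 vCPU remain.
Put 12 vCPU in host 4; 4 vCPU remain.
Put 16 vCPU in host 2; 1 vCPU remain.
Put 10 vCPU in host 3; 16 vCPU remain.
4 hosts × 64 vCPU = 256 vCPU; used 208 vCPU; unused 48 vCPU.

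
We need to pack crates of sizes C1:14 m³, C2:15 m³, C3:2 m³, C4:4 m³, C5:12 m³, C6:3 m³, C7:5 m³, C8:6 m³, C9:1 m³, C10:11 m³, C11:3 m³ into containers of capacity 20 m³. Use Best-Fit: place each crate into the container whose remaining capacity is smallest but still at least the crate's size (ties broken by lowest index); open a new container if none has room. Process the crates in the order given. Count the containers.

4 containers

C1 (14 m³) → container 1 (remaining 6 m³)
C2 (15 m³) → container 2 (remaining 5 m³)
C3 (2 m³) → container 2 (remaining 3 m³)
C4 (4 m³) → container 1 (remaining 2 m³)
C5 (12 m³) → container 3 (remaining 8 m³)
C6 (3 m³) → container 2 (remaining 0 m³)
C7 (5 m³) → container 3 (remaining 3 m³)
C8 (6 m³) → container 4 (remaining 14 m³)
C9 (1 m³) → container 1 (remaining 1 m³)
C10 (11 m³) → container 4 (remaining 3 m³)
C11 (3 m³) → container 3 (remaining 0 m³)
Final containers: [14,4,1] [15,2,3] [12,5,3] [6,11].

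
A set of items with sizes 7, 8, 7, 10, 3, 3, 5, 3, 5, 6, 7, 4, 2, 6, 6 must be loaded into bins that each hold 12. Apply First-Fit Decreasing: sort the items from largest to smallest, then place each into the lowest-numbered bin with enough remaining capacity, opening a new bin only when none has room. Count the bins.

Sorted descending: 10, 8, 7, 7, 7, 6, 6, 6, 5, 5, 4, 3, 3, 3, 2.
bin 1: place 10, 2 left
bin 2: place 8, 4 left
bin 3: place 7, 5 left
bin 4: place 7, 5 left
bin 5: place 7, 5 left
bin 6: place 6, 6 left
bin 6: place 6, 0 left
bin 7: place 6, 6 left
bin 3: place 5, 0 left
bin 4: place 5, 0 left
bin 2: place 4, 0 left
bin 5: place 3, 2 left
bin 7: place 3, 3 left
bin 7: place 3, 0 left
bin 1: place 2, 0 left
Final bins: [10,2] [8,4] [7,5] [7,5] [7,3] [6,6] [6,3,3].

7 bins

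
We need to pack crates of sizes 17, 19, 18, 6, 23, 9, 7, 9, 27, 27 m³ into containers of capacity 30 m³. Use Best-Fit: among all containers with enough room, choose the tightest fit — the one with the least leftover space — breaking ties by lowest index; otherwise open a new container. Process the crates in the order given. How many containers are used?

container 1: place 17 m³, 13 m³ left
container 2: place 19 m³, 11 m³ left
container 3: place 18 m³, 12 m³ left
container 2: place 6 m³, 5 m³ left
container 4: place 23 m³, 7 m³ left
container 3: place 9 m³, 3 m³ left
container 4: place 7 m³, 0 m³ left
container 1: place 9 m³, 4 m³ left
container 5: place 27 m³, 3 m³ left
container 6: place 27 m³, 3 m³ left

6 containers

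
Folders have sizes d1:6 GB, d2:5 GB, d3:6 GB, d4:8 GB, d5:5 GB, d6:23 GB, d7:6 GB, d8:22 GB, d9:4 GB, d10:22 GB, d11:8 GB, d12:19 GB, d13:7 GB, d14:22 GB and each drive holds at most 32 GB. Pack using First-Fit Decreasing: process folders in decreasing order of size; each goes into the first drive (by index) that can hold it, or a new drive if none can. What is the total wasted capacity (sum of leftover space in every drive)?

29

Sorted descending: 23, 22, 22, 22, 19, 8, 8, 7, 6, 6, 6, 5, 5, 4.
23 GB → drive 1 (remaining 9 GB)
22 GB → drive 2 (remaining 10 GB)
22 GB → drive 3 (remaining 10 GB)
22 GB → drive 4 (remaining 10 GB)
19 GB → drive 5 (remaining 13 GB)
8 GB → drive 1 (remaining 1 GB)
8 GB → drive 2 (remaining 2 GB)
7 GB → drive 3 (remaining 3 GB)
6 GB → drive 4 (remaining 4 GB)
6 GB → drive 5 (remaining 7 GB)
6 GB → drive 5 (remaining 1 GB)
5 GB → drive 6 (remaining 27 GB)
5 GB → drive 6 (remaining 22 GB)
4 GB → drive 4 (remaining 0 GB)
6 drives × 32 GB = 192 GB; used 163 GB; unused 29 GB.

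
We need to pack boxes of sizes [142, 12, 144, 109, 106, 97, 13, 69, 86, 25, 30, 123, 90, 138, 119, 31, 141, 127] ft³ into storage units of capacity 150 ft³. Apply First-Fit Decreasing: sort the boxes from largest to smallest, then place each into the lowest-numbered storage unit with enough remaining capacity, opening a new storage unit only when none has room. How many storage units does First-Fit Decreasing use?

13 storage units

Sorted descending: 144, 142, 141, 138, 127, 123, 119, 109, 106, 97, 90, 86, 69, 31, 30, 25, 13, 12.
144 ft³ → storage unit 1 (remaining 6 ft³)
142 ft³ → storage unit 2 (remaining 8 ft³)
141 ft³ → storage unit 3 (remaining 9 ft³)
138 ft³ → storage unit 4 (remaining 12 ft³)
127 ft³ → storage unit 5 (remaining 23 ft³)
123 ft³ → storage unit 6 (remaining 27 ft³)
119 ft³ → storage unit 7 (remaining 31 ft³)
109 ft³ → storage unit 8 (remaining 41 ft³)
106 ft³ → storage unit 9 (remaining 44 ft³)
97 ft³ → storage unit 10 (remaining 53 ft³)
90 ft³ → storage unit 11 (remaining 60 ft³)
86 ft³ → storage unit 12 (remaining 64 ft³)
69 ft³ → storage unit 13 (remaining 81 ft³)
31 ft³ → storage unit 7 (remaining 0 ft³)
30 ft³ → storage unit 8 (remaining 11 ft³)
25 ft³ → storage unit 6 (remaining 2 ft³)
13 ft³ → storage unit 5 (remaining 10 ft³)
12 ft³ → storage unit 4 (remaining 0 ft³)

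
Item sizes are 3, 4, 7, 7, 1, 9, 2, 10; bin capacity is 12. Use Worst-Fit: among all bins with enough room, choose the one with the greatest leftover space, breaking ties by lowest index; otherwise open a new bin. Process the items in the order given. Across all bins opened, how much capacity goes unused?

17

Put 3 in bin 1; 9 remain.
Put 4 in bin 1; 5 remain.
Put 7 in bin 2; 5 remain.
Put 7 in bin 3; 5 remain.
Put 1 in bin 1; 4 remain.
Put 9 in bin 4; 3 remain.
Put 2 in bin 2; 3 remain.
Put 10 in bin 5; 2 remain.
5 bins × 12 = 60; used 43; unused 17.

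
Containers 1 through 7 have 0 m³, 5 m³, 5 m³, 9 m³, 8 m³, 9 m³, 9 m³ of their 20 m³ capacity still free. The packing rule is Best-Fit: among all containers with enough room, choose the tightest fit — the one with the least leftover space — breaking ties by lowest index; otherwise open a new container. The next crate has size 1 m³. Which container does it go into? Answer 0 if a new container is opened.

Containers with room: container 2 (5 m³), container 3 (5 m³), container 4 (9 m³), container 5 (8 m³), container 6 (9 m³), container 7 (9 m³).
Tightest fit is container 2 with 5 m³ free.

2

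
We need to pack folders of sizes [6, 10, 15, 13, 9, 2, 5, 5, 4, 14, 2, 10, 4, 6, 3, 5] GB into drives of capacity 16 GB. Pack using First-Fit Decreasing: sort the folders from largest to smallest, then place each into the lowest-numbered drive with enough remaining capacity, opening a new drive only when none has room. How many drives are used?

Sorted descending: 15, 14, 13, 10, 10, 9, 6, 6, 5, 5, 5, 4, 4, 3, 2, 2.
Put 15 GB in drive 1; 1 GB remain.
Put 14 GB in drive 2; 2 GB remain.
Put 13 GB in drive 3; 3 GB remain.
Put 10 GB in drive 4; 6 GB remain.
Put 10 GB in drive 5; 6 GB remain.
Put 9 GB in drive 6; 7 GB remain.
Put 6 GB in drive 4; 0 GB remain.
Put 6 GB in drive 5; 0 GB remain.
Put 5 GB in drive 6; 2 GB remain.
Put 5 GB in drive 7; 11 GB remain.
Put 5 GB in drive 7; 6 GB remain.
Put 4 GB in drive 7; 2 GB remain.
Put 4 GB in drive 8; 12 GB remain.
Put 3 GB in drive 3; 0 GB remain.
Put 2 GB in drive 2; 0 GB remain.
Put 2 GB in drive 6; 0 GB remain.

8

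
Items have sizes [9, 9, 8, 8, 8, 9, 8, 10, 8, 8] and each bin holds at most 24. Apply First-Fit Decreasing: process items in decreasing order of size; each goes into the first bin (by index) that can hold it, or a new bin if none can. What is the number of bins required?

Sorted descending: 10, 9, 9, 9, 8, 8, 8, 8, 8, 8.
Put 10 in bin 1; 14 remain.
Put 9 in bin 1; 5 remain.
Put 9 in bin 2; 15 remain.
Put 9 in bin 2; 6 remain.
Put 8 in bin 3; 16 remain.
Put 8 in bin 3; 8 remain.
Put 8 in bin 3; 0 remain.
Put 8 in bin 4; 16 remain.
Put 8 in bin 4; 8 remain.
Put 8 in bin 4; 0 remain.

4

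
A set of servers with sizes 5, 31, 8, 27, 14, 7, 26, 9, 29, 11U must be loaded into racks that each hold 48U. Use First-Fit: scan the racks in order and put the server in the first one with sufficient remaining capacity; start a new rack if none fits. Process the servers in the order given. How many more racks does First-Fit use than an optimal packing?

First-Fit: [5,31,8] [27,14,7] [26,9,11] [29] → 4 racks.
Total size 167U; any packing needs at least ⌈167/48⌉ = 4 racks.
So 4 is already optimal.

0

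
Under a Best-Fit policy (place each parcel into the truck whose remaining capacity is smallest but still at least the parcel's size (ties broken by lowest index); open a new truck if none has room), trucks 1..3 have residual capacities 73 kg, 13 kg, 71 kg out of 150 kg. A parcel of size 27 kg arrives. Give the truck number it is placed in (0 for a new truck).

3

Trucks with room: truck 1 (73 kg), truck 3 (71 kg).
Tightest fit is truck 3 with 71 kg free.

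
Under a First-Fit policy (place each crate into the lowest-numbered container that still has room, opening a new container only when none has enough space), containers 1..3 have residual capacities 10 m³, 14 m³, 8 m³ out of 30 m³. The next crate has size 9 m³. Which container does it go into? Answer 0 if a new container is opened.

1

Containers with room: container 1 (10 m³), container 2 (14 m³).
The first with room is container 1.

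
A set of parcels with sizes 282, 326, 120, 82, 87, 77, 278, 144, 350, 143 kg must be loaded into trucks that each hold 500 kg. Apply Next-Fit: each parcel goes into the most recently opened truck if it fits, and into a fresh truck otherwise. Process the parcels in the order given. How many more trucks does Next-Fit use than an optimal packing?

Next-Fit: [282] [326,120] [82,87,77] [278,144] [350,143] → 5 trucks.
Total size 1889 kg; any packing needs at least ⌈1889/500⌉ = 4 trucks.
An optimal packing achieves that bound: [350,144] [326,143] [282,120,87] [278,82,77] → 4 trucks.
Excess: 5 − 4 = 1.

1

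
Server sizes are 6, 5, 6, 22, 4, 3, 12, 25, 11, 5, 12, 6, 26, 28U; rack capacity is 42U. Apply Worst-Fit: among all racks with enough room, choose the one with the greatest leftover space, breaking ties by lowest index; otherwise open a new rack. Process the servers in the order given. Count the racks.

5

6U → rack 1 (remaining 36U)
5U → rack 1 (remaining 31U)
6U → rack 1 (remaining 25U)
22U → rack 1 (remaining 3U)
4U → rack 2 (remaining 38U)
3U → rack 2 (remaining 35U)
12U → rack 2 (remaining 23U)
25U → rack 3 (remaining 17U)
11U → rack 2 (remaining 12U)
5U → rack 3 (remaining 12U)
12U → rack 2 (remaining 0U)
6U → rack 3 (remaining 6U)
26U → rack 4 (remaining 16U)
28U → rack 5 (remaining 14U)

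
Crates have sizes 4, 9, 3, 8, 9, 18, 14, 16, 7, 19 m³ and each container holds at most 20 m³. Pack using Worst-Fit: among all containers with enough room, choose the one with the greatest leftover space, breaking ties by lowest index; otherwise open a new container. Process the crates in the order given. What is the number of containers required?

7 containers

container 1: place 4 m³, 16 m³ left
container 1: place 9 m³, 7 m³ left
container 1: place 3 m³, 4 m³ left
container 2: place 8 m³, 12 m³ left
container 2: place 9 m³, 3 m³ left
container 3: place 18 m³, 2 m³ left
container 4: place 14 m³, 6 m³ left
container 5: place 16 m³, 4 m³ left
container 6: place 7 m³, 13 m³ left
container 7: place 19 m³, 1 m³ left
Final containers: [4,9,3] [8,9] [18] [14] [16] [7] [19].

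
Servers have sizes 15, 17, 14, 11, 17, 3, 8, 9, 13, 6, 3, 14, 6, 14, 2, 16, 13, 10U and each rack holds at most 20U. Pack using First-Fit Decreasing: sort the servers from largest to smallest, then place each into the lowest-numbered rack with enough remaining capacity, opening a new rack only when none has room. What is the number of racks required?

11 racks

Sorted descending: 17, 17, 16, 15, 14, 14, 14, 13, 13, 11, 10, 9, 8, 6, 6, 3, 3, 2.
Put 17U in rack 1; 3U remain.
Put 17U in rack 2; 3U remain.
Put 16U in rack 3; 4U remain.
Put 15U in rack 4; 5U remain.
Put 14U in rack 5; 6U remain.
Put 14U in rack 6; 6U remain.
Put 14U in rack 7; 6U remain.
Put 13U in rack 8; 7U remain.
Put 13U in rack 9; 7U remain.
Put 11U in rack 10; 9U remain.
Put 10U in rack 11; 10U remain.
Put 9U in rack 10; 0U remain.
Put 8U in rack 11; 2U remain.
Put 6U in rack 5; 0U remain.
Put 6U in rack 6; 0U remain.
Put 3U in rack 1; 0U remain.
Put 3U in rack 2; 0U remain.
Put 2U in rack 3; 2U remain.
Final racks: [17,3] [17,3] [16,2] [15] [14,6] [14,6] [14] [13] [13] [11,9] [10,8].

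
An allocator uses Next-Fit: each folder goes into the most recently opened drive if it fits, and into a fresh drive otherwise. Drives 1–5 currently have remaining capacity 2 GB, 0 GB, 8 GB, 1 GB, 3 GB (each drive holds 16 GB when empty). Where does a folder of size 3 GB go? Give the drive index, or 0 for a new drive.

Next-Fit only looks at drive 5, which has 3 GB free.
3 GB fits there.

5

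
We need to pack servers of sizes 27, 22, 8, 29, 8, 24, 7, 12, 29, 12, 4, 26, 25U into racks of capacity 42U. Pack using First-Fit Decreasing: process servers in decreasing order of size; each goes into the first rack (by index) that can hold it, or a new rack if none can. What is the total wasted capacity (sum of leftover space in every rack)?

61

Sorted descending: 29, 29, 27, 26, 25, 24, 22, 12, 12, 8, 8, 7, 4.
rack 1: place 29U, 13U left
rack 2: place 29U, 13U left
rack 3: place 27U, 15U left
rack 4: place 26U, 16U left
rack 5: place 25U, 17U left
rack 6: place 24U, 18U left
rack 7: place 22U, 20U left
rack 1: place 12U, 1U left
rack 2: place 12U, 1U left
rack 3: place 8U, 7U left
rack 4: place 8U, 8U left
rack 3: place 7U, 0U left
rack 4: place 4U, 4U left
7 racks × 42U = 294U; used 233U; unused 61U.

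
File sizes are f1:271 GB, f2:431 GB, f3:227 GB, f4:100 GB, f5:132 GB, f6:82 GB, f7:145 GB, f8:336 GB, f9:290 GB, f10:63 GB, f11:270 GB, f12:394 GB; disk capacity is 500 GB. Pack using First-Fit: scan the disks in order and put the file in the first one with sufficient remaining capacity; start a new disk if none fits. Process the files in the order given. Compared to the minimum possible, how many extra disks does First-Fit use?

First-Fit: [271,227] [431,63] [100,132,82,145] [336] [290] [270] [394] → 7 disks.
Total size 2741 GB; any packing needs at least ⌈2741/500⌉ = 6 disks.
An optimal packing achieves that bound: [431,63] [394,100] [336,145] [290,132] [271,227] [270,82] → 6 disks.
Excess: 7 − 6 = 1.

1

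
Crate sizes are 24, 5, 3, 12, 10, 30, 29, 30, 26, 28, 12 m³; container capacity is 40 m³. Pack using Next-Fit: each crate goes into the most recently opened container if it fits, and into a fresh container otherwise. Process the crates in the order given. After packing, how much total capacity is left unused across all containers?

71

24 m³ → container 1 (remaining 16 m³)
5 m³ → container 1 (remaining 11 m³)
3 m³ → container 1 (remaining 8 m³)
12 m³ → container 2 (remaining 28 m³)
10 m³ → container 2 (remaining 18 m³)
30 m³ → container 3 (remaining 10 m³)
29 m³ → container 4 (remaining 11 m³)
30 m³ → container 5 (remaining 10 m³)
26 m³ → container 6 (remaining 14 m³)
28 m³ → container 7 (remaining 12 m³)
12 m³ → container 7 (remaining 0 m³)
7 containers × 40 m³ = 280 m³; used 209 m³; unused 71 m³.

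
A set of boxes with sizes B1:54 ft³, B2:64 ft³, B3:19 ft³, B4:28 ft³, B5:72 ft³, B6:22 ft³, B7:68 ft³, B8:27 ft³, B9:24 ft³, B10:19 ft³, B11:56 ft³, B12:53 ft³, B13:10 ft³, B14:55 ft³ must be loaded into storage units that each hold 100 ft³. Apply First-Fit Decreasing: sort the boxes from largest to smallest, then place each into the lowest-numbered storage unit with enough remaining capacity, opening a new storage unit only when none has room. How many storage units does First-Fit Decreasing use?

Sorted descending: 72, 68, 64, 56, 55, 54, 53, 28, 27, 24, 22, 19, 19, 10.
storage unit 1: place 72 ft³, 28 ft³ left
storage unit 2: place 68 ft³, 32 ft³ left
storage unit 3: place 64 ft³, 36 ft³ left
storage unit 4: place 56 ft³, 44 ft³ left
storage unit 5: place 55 ft³, 45 ft³ left
storage unit 6: place 54 ft³, 46 ft³ left
storage unit 7: place 53 ft³, 47 ft³ left
storage unit 1: place 28 ft³, 0 ft³ left
storage unit 2: place 27 ft³, 5 ft³ left
storage unit 3: place 24 ft³, 12 ft³ left
storage unit 4: place 22 ft³, 22 ft³ left
storage unit 4: place 19 ft³, 3 ft³ left
storage unit 5: place 19 ft³, 26 ft³ left
storage unit 3: place 10 ft³, 2 ft³ left

7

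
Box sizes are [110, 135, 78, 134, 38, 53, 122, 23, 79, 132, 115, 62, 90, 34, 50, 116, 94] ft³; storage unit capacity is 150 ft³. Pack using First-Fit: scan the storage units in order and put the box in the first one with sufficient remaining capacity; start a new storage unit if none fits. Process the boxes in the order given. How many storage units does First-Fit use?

11

storage unit 1: place 110 ft³, 40 ft³ left
storage unit 2: place 135 ft³, 15 ft³ left
storage unit 3: place 78 ft³, 72 ft³ left
storage unit 4: place 134 ft³, 16 ft³ left
storage unit 1: place 38 ft³, 2 ft³ left
storage unit 3: place 53 ft³, 19 ft³ left
storage unit 5: place 122 ft³, 28 ft³ left
storage unit 5: place 23 ft³, 5 ft³ left
storage unit 6: place 79 ft³, 71 ft³ left
storage unit 7: place 132 ft³, 18 ft³ left
storage unit 8: place 115 ft³, 35 ft³ left
storage unit 6: place 62 ft³, 9 ft³ left
storage unit 9: place 90 ft³, 60 ft³ left
storage unit 8: place 34 ft³, 1 ft³ left
storage unit 9: place 50 ft³, 10 ft³ left
storage unit 10: place 116 ft³, 34 ft³ left
storage unit 11: place 94 ft³, 56 ft³ left
Final storage units: [110,38] [135] [78,53] [134] [122,23] [79,62] [132] [115,34] [90,50] [116] [94].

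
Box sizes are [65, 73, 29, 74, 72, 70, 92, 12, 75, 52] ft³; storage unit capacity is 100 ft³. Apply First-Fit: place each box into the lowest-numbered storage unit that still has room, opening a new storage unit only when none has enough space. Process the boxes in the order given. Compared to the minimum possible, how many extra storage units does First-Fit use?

0

First-Fit: [65,29] [73,12] [74] [72] [70] [92] [75] [52] → 8 storage units.
8 boxes exceed 50 ft³ (half the capacity), and no two of those can share a storage unit, so at least 8 storage units are needed.
So 8 is already optimal.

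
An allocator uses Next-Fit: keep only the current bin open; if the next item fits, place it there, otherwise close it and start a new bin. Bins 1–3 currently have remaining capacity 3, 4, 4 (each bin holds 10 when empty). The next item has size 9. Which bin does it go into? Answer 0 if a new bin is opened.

Next-Fit only looks at bin 3, which has 4 free.
9 does not fit, so a new bin is opened.

0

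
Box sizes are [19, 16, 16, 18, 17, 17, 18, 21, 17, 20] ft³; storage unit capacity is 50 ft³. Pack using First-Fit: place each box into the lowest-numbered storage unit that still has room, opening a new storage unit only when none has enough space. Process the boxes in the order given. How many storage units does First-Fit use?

5

storage unit 1: place 19 ft³, 31 ft³ left
storage unit 1: place 16 ft³, 15 ft³ left
storage unit 2: place 16 ft³, 34 ft³ left
storage unit 2: place 18 ft³, 16 ft³ left
storage unit 3: place 17 ft³, 33 ft³ left
storage unit 3: place 17 ft³, 16 ft³ left
storage unit 4: place 18 ft³, 32 ft³ left
storage unit 4: place 21 ft³, 11 ft³ left
storage unit 5: place 17 ft³, 33 ft³ left
storage unit 5: place 20 ft³, 13 ft³ left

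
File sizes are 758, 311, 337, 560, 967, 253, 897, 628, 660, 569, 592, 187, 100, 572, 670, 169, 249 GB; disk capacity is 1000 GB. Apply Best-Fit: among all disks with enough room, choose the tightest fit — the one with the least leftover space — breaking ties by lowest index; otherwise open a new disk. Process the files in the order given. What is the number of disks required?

11

758 GB → disk 1 (remaining 242 GB)
311 GB → disk 2 (remaining 689 GB)
337 GB → disk 2 (remaining 352 GB)
560 GB → disk 3 (remaining 440 GB)
967 GB → disk 4 (remaining 33 GB)
253 GB → disk 2 (remaining 99 GB)
897 GB → disk 5 (remaining 103 GB)
628 GB → disk 6 (remaining 372 GB)
660 GB → disk 7 (remaining 340 GB)
569 GB → disk 8 (remaining 431 GB)
592 GB → disk 9 (remaining 408 GB)
187 GB → disk 1 (remaining 55 GB)
100 GB → disk 5 (remaining 3 GB)
572 GB → disk 10 (remaining 428 GB)
670 GB → disk 11 (remaining 330 GB)
169 GB → disk 11 (remaining 161 GB)
249 GB → disk 7 (remaining 91 GB)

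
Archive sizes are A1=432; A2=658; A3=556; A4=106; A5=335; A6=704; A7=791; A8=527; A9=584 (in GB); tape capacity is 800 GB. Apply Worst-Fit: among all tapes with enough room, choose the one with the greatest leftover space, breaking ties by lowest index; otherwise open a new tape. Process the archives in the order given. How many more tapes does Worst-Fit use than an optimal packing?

1

Worst-Fit: [432,106] [658] [556] [335] [704] [791] [527] [584] → 8 tapes.
7 archives exceed 400 GB (half the capacity), and no two of those can share a tape, so at least 7 tapes are needed.
An optimal packing achieves that bound: [791] [704] [658,106] [584] [556] [527] [432,335] → 7 tapes.
Excess: 8 − 7 = 1.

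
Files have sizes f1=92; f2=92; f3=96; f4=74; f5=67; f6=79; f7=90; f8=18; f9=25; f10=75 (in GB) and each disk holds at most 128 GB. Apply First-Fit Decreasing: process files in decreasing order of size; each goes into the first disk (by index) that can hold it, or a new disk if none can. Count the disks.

Sorted descending: 96, 92, 92, 90, 79, 75, 74, 67, 25, 18.
disk 1: place 96 GB, 32 GB left
disk 2: place 92 GB, 36 GB left
disk 3: place 92 GB, 36 GB left
disk 4: place 90 GB, 38 GB left
disk 5: place 79 GB, 49 GB left
disk 6: place 75 GB, 53 GB left
disk 7: place 74 GB, 54 GB left
disk 8: place 67 GB, 61 GB left
disk 1: place 25 GB, 7 GB left
disk 2: place 18 GB, 18 GB left

8 disks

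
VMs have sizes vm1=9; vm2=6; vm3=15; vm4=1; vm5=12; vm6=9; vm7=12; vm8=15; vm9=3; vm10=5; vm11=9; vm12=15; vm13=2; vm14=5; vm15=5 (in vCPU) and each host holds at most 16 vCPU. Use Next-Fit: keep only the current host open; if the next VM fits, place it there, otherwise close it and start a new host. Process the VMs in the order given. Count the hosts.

host 1: place vm1 (9 vCPU), 7 vCPU left
host 1: place vm2 (6 vCPU), 1 vCPU left
host 2: place vm3 (15 vCPU), 1 vCPU left
host 2: place vm4 (1 vCPU), 0 vCPU left
host 3: place vm5 (12 vCPU), 4 vCPU left
host 4: place vm6 (9 vCPU), 7 vCPU left
host 5: place vm7 (12 vCPU), 4 vCPU left
host 6: place vm8 (15 vCPU), 1 vCPU left
host 7: place vm9 (3 vCPU), 13 vCPU left
host 7: place vm10 (5 vCPU), 8 vCPU left
host 8: place vm11 (9 vCPU), 7 vCPU left
host 9: place vm12 (15 vCPU), 1 vCPU left
host 10: place vm13 (2 vCPU), 14 vCPU left
host 10: place vm14 (5 vCPU), 9 vCPU left
host 10: place vm15 (5 vCPU), 4 vCPU left

10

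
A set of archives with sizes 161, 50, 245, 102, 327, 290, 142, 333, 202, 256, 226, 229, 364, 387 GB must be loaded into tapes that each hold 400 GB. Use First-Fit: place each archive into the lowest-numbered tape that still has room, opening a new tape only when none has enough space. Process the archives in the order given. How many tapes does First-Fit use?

161 GB → tape 1 (remaining 239 GB)
50 GB → tape 1 (remaining 189 GB)
245 GB → tape 2 (remaining 155 GB)
102 GB → tape 1 (remaining 87 GB)
327 GB → tape 3 (remaining 73 GB)
290 GB → tape 4 (remaining 110 GB)
142 GB → tape 2 (remaining 13 GB)
333 GB → tape 5 (remaining 67 GB)
202 GB → tape 6 (remaining 198 GB)
256 GB → tape 7 (remaining 144 GB)
226 GB → tape 8 (remaining 174 GB)
229 GB → tape 9 (remaining 171 GB)
364 GB → tape 10 (remaining 36 GB)
387 GB → tape 11 (remaining 13 GB)
Final tapes: [161,50,102] [245,142] [327] [290] [333] [202] [256] [226] [229] [364] [387].

11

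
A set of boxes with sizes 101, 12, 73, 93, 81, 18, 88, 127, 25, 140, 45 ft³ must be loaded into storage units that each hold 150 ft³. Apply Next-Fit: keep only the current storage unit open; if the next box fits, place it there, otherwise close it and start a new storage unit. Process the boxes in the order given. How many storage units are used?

9

Put 101 ft³ in storage unit 1; 49 ft³ remain.
Put 12 ft³ in storage unit 1; 37 ft³ remain.
Put 73 ft³ in storage unit 2; 77 ft³ remain.
Put 93 ft³ in storage unit 3; 57 ft³ remain.
Put 81 ft³ in storage unit 4; 69 ft³ remain.
Put 18 ft³ in storage unit 4; 51 ft³ remain.
Put 88 ft³ in storage unit 5; 62 ft³ remain.
Put 127 ft³ in storage unit 6; 23 ft³ remain.
Put 25 ft³ in storage unit 7; 125 ft³ remain.
Put 140 ft³ in storage unit 8; 10 ft³ remain.
Put 45 ft³ in storage unit 9; 105 ft³ remain.
Final storage units: [101,12] [73] [93] [81,18] [88] [127] [25] [140] [45].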